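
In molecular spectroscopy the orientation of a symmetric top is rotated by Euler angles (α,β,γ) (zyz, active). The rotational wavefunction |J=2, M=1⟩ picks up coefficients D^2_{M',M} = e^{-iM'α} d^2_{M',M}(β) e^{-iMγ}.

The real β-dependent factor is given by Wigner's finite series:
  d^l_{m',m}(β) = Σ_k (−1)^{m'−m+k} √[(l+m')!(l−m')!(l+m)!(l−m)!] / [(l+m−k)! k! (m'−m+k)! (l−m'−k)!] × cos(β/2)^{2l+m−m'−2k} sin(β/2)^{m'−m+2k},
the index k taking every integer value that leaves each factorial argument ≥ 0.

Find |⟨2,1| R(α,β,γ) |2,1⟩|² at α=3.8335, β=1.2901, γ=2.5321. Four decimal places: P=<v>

First d^2_{1,1}(β=1.2901), then the phase factors e^{-i(1)α} and e^{-i(1)γ}:
c=cos(1.2901/2)=0.799070, s=sin(1.2901/2)=0.601238; N=√[6·1·6·1]=6.000000
k∈{0,1} keeps every argument non-negative
  k=0: (−1)^0·6.0000/(6)·0.7991^4·0.6012^0 = +0.407698
  k=1: (−1)^1·6.0000/(2)·0.7991^2·0.6012^2 = -0.692443
d^2_{1,1}(1.2901) = +0.407698 -0.692443 = -0.284745
|D^2_{1,1}|² = |d^2_{1,1}(β)|² = (-0.284745)² = 0.081080 (the z-rotation phases have unit modulus)

P=0.0811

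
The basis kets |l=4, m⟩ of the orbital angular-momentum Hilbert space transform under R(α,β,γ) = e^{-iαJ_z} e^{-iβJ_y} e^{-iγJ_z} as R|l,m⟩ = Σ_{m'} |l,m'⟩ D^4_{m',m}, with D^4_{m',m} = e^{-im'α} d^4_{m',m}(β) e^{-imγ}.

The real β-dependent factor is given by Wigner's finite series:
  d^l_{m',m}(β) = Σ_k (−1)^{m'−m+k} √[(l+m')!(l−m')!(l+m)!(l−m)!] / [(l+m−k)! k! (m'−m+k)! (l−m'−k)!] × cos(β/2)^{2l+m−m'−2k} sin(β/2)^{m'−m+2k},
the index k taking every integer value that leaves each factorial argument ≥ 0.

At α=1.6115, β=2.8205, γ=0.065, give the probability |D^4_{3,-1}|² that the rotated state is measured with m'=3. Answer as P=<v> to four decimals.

P=0.0322

D^4_{3,-1}(1.6115,2.8205,0.065) = e^{-i·3·1.6115}·d^4_{3,-1}(2.8205)·e^{-i·-1·0.065}. Compute d first:
Half-angle: c=0.159858, s=0.987140. N=√(5040·1·6·120)=1904.940944
k: max(0,(-1)−(3))=0 … min(4+(-1),4−(3))=1
  k=0: (−1)^4·1904.9409/(144)·0.1599^4·0.9871^4 = +0.008203
  k=1: (−1)^5·1904.9409/(240)·0.1599^2·0.9871^6 = -0.187676
d^4_{3,-1}(2.8205) = +0.008203 -0.187676 = -0.179473
|D^4_{3,-1}|² = |d^4_{3,-1}(β)|² = (-0.179473)² = 0.032211 (the z-rotation phases have unit modulus)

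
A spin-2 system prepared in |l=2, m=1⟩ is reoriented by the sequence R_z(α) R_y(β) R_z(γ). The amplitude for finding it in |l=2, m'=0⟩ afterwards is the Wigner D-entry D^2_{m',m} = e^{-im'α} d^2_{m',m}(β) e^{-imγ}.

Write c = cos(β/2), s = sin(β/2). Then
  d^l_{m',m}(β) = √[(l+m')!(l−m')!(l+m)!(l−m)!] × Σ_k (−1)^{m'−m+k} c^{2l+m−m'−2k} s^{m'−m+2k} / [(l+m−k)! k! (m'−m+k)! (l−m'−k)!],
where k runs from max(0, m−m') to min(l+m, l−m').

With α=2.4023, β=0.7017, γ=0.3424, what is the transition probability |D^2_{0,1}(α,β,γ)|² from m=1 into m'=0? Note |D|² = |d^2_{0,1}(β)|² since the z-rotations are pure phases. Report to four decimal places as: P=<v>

P=0.3646

D^2_{0,1}(2.4023,0.7017,0.3424) = e^{-i·0·2.4023}·d^2_{0,1}(0.7017)·e^{-i·1·0.3424}. Compute d first:
c=cos(0.7017/2)=0.939081, s=sin(0.7017/2)=0.343696; N=√[2·2·6·1]=4.898979
k∈{1,2} keeps every argument non-negative
  k=1: (−1)^0·4.8990/(2)·0.9391^3·0.3437^1 = +0.697203
  k=2: (−1)^1·4.8990/(2)·0.9391^1·0.3437^3 = -0.093390
d^2_{0,1}(0.7017) = +0.697203 -0.093390 = +0.603813
|D^2_{0,1}|² = |d^2_{0,1}(β)|² = (+0.603813)² = 0.364590 (the z-rotation phases have unit modulus)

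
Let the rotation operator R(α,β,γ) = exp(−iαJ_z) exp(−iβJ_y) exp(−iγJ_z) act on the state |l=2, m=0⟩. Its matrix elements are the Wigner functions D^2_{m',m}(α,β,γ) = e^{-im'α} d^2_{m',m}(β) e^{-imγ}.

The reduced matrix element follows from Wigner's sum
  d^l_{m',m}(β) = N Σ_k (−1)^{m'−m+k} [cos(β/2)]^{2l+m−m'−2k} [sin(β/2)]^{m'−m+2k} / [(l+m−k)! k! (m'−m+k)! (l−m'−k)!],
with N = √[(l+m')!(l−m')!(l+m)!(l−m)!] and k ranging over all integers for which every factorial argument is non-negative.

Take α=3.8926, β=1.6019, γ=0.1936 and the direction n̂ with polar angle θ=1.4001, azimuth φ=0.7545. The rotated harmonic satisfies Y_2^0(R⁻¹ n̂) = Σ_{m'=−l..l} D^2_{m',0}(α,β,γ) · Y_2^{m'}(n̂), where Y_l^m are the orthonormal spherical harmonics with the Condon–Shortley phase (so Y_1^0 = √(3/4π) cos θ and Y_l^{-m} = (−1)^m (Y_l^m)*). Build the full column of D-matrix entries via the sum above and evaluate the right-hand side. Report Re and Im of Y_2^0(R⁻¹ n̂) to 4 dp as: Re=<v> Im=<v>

Need the full column D^2_{m',0} for m'=−2..2 at α=3.8926, β=1.6019, γ=0.1936.
cos(β/2)=0.696025, sin(β/2)=0.718018
d^2_{-2,0}: single k=2 term ⇒ +0.611780;  D = +0.042046+0.610334i
d^2_{-1,0}: k∈[1..2] ⇒ +0.593041 -0.631111 = -0.038069;  D = +0.027829+0.025978i
d^2_{0,0}: k∈[0..2] ⇒ +0.234692 -0.999033 +0.265791 = -0.498549;  D = -0.498549+0.000000i
d^2_{1,0}: k∈[0..1] ⇒ -0.593041 +0.631111 = +0.038069;  D = -0.027829+0.025978i
d^2_{2,0}: single k=0 term ⇒ +0.611780;  D = +0.042046-0.610334i
Y_2^{m'}(θ=1.4001,φ=0.7545) and Σ D·Y over m':
  (+0.0420+0.6103i)·(+0.0232-0.3744i)  (+0.0278+0.0260i)·(+0.0942-0.0886i)  (-0.4985+0.0000i)·(-0.2881+0.0000i)  (-0.0278+0.0260i)·(-0.0942-0.0886i)  (+0.0420-0.6103i)·(+0.0232+0.3744i)
Y_2^0(R⁻¹ n̂) = +0.612454+0.000000i

Re=0.6125 Im=0.0000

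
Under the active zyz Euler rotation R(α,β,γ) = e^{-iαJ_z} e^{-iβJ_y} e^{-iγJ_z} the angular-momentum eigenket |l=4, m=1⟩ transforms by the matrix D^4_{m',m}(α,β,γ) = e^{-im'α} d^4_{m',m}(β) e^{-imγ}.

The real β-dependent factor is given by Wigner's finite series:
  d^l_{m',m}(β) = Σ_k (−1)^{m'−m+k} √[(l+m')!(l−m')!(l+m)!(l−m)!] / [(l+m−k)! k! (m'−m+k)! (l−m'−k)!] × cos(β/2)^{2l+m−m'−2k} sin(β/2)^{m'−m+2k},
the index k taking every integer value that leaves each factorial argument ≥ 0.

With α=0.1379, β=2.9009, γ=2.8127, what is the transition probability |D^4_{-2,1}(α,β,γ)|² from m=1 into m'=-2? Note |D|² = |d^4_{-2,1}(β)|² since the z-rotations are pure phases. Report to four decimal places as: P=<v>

D^4_{-2,1}(0.1379,2.9009,2.8127) = e^{-i·-2·0.1379}·d^4_{-2,1}(2.9009)·e^{-i·1·2.8127}. Compute d first:
c=cos(2.9009/2)=0.120056, s=sin(2.9009/2)=0.992767; N=√[2·720·120·6]=1018.233765
k: max(0,(1)−(-2))=3 … min(4+(1),4−(-2))=5
  k=3: (−1)^0·1018.2338/(72)·0.1201^5·0.9928^3 = +0.000345
  k=4: (−1)^1·1018.2338/(48)·0.1201^3·0.9928^5 = -0.035399
  k=5: (−1)^2·1018.2338/(240)·0.1201^1·0.9928^7 = +0.484119
d^4_{-2,1}(2.9009) = +0.000345 -0.035399 +0.484119 = +0.449065
|D^4_{-2,1}|² = |d^4_{-2,1}(β)|² = (+0.449065)² = 0.201659 (the z-rotation phases have unit modulus)

P=0.2017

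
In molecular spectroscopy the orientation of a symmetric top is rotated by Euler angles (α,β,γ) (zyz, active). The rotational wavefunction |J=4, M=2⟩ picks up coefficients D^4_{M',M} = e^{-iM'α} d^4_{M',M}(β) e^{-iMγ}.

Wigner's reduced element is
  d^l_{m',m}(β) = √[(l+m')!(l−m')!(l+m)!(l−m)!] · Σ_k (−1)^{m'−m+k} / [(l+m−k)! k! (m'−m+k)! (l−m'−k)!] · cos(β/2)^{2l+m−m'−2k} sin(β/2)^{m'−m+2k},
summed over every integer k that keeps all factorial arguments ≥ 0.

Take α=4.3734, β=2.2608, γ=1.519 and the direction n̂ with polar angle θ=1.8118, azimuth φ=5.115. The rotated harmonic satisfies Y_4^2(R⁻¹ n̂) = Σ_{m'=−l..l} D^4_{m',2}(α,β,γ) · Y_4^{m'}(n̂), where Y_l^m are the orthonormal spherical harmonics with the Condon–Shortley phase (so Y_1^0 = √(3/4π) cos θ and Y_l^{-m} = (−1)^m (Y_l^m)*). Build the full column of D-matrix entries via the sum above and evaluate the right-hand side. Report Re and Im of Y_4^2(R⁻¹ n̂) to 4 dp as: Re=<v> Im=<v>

Re=0.2626 Im=0.3236

Need the full column D^4_{m',2} for m'=−4..4 at α=4.3734, β=2.2608, γ=1.519.
cos(β/2)=0.426298, sin(β/2)=0.904583
d^4_{-4,2}: single k=6 term ⇒ +0.526860;  D = -0.164949+0.500374i
d^4_{-3,2}: k∈[5..6] ⇒ +0.526704 -0.790525 = -0.263821;  D = +0.208833+0.161215i
d^4_{-2,2}: k∈[4..6] ⇒ +0.331694 -1.194807 +0.448318 = -0.414795;  D = -0.348231+0.225366i
d^4_{-1,2}: k∈[3..5] ⇒ +0.147376 -0.995377 +0.896371 = +0.048370;  D = +0.011281+0.047036i
d^4_{0,2}: k∈[2..4] ⇒ +0.046591 -0.559418 +0.944578 = +0.431750;  D = -0.429436-0.044646i
d^4_{1,2}: k∈[1..3] ⇒ +0.009819 -0.221064 +0.663585 = +0.452340;  D = +0.193725-0.408757i
d^4_{2,2}: k∈[0..2] ⇒ +0.001091 -0.058933 +0.331694 = +0.273852;  D = +0.194382+0.192900i
d^4_{3,2}: k∈[0..1] ⇒ -0.008660 +0.116976 = +0.108316;  D = -0.097522+0.047137i
d^4_{4,2}: single k=0 term ⇒ +0.025987;  D = -0.002885-0.025826i
Y_4^{m'}(θ=1.8118,φ=5.115) and Σ D·Y over m':
  (-0.1649+0.5004i)·(-0.0156-0.3932i)  (+0.2088+0.1612i)·(+0.2558+0.0971i)  (-0.3482+0.2254i)·(+0.1314-0.1367i)  (+0.0113+0.0470i)·(+0.1118+0.2624i)  (-0.4294-0.0446i)·(+0.1486+0.0000i)  (+0.1937-0.4088i)·(-0.1118+0.2624i)  (+0.1944+0.1929i)·(+0.1314+0.1367i)  (-0.0975+0.0471i)·(-0.2558+0.0971i)  (-0.0029-0.0258i)·(-0.0156+0.3932i)
Y_4^2(R⁻¹ n̂) = +0.262602+0.323594i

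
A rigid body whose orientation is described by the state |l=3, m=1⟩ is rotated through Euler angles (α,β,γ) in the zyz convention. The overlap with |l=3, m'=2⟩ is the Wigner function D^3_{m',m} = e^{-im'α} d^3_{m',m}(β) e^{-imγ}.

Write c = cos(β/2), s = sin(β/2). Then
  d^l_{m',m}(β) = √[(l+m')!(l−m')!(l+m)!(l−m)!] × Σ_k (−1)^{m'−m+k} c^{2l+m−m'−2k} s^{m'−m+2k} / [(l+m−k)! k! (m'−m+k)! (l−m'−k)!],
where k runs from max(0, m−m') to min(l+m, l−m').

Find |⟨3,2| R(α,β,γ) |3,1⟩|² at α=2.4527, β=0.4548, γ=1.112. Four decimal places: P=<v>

P=0.3122

D^3_{2,1}(2.4527,0.4548,1.112) = e^{-i·2·2.4527}·d^3_{2,1}(0.4548)·e^{-i·1·1.112}. Compute d first:
Half-angle: c=0.974256, s=0.225445. N=√(120·1·24·2)=75.894664
k∈{0,1} keeps every argument non-negative
  k=0: (−1)^1·75.8947/(24)·0.9743^5·0.2254^1 = -0.625758
  k=1: (−1)^2·75.8947/(12)·0.9743^3·0.2254^3 = +0.067015
d^3_{2,1}(0.4548) = -0.625758 +0.067015 = -0.558743
|D^3_{2,1}|² = |d^3_{2,1}(β)|² = (-0.558743)² = 0.312193 (the z-rotation phases have unit modulus)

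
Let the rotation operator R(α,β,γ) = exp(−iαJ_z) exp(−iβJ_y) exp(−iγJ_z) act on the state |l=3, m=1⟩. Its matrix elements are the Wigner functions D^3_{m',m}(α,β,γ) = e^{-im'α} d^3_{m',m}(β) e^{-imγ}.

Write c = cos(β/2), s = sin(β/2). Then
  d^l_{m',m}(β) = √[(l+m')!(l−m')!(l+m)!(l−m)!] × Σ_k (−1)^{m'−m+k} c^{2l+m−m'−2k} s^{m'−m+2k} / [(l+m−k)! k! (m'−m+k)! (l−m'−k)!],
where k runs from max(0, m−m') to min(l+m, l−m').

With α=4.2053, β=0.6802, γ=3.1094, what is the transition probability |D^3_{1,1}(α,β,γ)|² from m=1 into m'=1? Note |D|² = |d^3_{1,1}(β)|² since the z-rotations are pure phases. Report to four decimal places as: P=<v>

P=0.0042

First d^3_{1,1}(β=0.6802), then the phase factors e^{-i(1)α} and e^{-i(1)γ}:
Half-angle: c=0.942721, s=0.333581. N=√(24·2·24·2)=48.000000
Admissible k: 0..2 (factorial args all ≥0)
  k=0: (−1)^0·48.0000/(48)·0.9427^6·0.3336^0 = +0.701940
  k=1: (−1)^1·48.0000/(6)·0.9427^4·0.3336^2 = -0.703116
  k=2: (−1)^2·48.0000/(8)·0.9427^2·0.3336^4 = +0.066028
d^3_{1,1}(0.6802) = +0.701940 -0.703116 +0.066028 = +0.064852
|D^3_{1,1}|² = |d^3_{1,1}(β)|² = (+0.064852)² = 0.004206 (the z-rotation phases have unit modulus)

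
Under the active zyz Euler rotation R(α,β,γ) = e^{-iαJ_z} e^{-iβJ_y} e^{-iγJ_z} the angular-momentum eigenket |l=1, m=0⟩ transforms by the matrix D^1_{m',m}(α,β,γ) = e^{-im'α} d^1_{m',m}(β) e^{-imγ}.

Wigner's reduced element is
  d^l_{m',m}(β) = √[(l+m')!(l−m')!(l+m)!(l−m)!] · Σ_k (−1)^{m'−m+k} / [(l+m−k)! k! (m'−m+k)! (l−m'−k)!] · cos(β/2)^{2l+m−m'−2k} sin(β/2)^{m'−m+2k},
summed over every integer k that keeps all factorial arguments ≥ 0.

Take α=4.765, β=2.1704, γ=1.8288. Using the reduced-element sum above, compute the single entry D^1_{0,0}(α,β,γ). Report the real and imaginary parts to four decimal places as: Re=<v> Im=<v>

Re=-0.5643 Im=0.0000

Split into d^1_{0,0}(β=2.1704) × two z-phases.
c=cos(2.1704/2)=0.466736, s=sin(2.1704/2)=0.884397; N=√[1·1·1·1]=1.000000
k∈{0,1} keeps every argument non-negative
  k=0: (−1)^0·1.0000/(1)·0.4667^2·0.8844^0 = +0.217842
  k=1: (−1)^1·1.0000/(1)·0.4667^0·0.8844^2 = -0.782158
d^1_{0,0}(2.1704) = +0.217842 -0.782158 = -0.564315
Phases: e^{-i·(0)·4.765}=+1.000000+0.000000i, e^{-i·(0)·1.8288}=+1.000000+0.000000i ⇒ D=-0.564315+0.000000i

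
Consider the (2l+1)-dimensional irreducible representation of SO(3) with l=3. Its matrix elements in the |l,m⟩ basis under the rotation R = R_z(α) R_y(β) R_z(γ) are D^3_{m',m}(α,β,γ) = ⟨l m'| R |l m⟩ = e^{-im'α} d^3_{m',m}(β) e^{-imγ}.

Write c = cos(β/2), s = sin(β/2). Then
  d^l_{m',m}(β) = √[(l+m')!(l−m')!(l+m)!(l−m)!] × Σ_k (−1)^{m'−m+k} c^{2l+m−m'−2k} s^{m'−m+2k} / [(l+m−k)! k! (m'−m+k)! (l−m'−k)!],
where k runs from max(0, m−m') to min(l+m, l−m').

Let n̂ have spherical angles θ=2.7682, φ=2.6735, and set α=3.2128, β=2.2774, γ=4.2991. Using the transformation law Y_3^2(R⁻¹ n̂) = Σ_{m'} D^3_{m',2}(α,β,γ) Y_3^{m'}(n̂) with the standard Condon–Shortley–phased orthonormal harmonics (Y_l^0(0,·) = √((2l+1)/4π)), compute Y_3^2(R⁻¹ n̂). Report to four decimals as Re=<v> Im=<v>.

Re=-0.2481 Im=-0.0289

Need the full column D^3_{m',2} for m'=−3..3 at α=3.2128, β=2.2774, γ=4.2991.
cos(β/2)=0.418775, sin(β/2)=0.908090
d^3_{-3,2}: single k=5 term ⇒ +0.633433;  D = +0.320547+0.546340i
d^3_{-2,2}: k∈[4..5] ⇒ +0.596276 -0.560755 = +0.035522;  D = -0.020110-0.029281i
d^3_{-1,2}: k∈[3..4] ⇒ +0.347824 -0.817759 = -0.469935;  D = -0.292931-0.367465i
d^3_{0,2}: k∈[2..3] ⇒ +0.138913 -0.653188 = -0.514275;  D = +0.348368+0.378310i
d^3_{1,2}: k∈[1..2] ⇒ +0.036986 -0.347824 = -0.310839;  D = -0.226296-0.213098i
d^3_{2,2}: k∈[0..1] ⇒ +0.005394 -0.126810 = -0.121416;  D = +0.094091+0.076738i
d^3_{3,2}: single k=0 term ⇒ -0.028649;  D = -0.023434-0.016481i
Y_3^{m'}(θ=2.7682,φ=2.6735) and Σ D·Y over m':
  (+0.3205+0.5463i)·(-0.0034-0.0200i)  (-0.0201-0.0293i)·(-0.0751-0.1020i)  (-0.2929-0.3675i)·(-0.3508-0.1774i)  (+0.3484+0.3783i)·(-0.4638+0.0000i)  (-0.2263-0.2131i)·(+0.3508-0.1774i)  (+0.0941+0.0767i)·(-0.0751+0.1020i)  (-0.0234-0.0165i)·(+0.0034-0.0200i)
Y_3^2(R⁻¹ n̂) = -0.248091-0.028931i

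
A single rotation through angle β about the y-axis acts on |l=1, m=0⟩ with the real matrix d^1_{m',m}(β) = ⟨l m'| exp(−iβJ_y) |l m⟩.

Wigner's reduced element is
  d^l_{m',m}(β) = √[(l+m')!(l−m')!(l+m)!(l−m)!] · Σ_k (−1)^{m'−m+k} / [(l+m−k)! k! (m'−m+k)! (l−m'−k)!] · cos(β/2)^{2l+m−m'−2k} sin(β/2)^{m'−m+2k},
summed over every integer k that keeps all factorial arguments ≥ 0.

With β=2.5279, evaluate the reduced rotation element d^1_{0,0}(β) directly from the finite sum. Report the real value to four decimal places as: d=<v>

d^1_{0,0}(β=2.5279) via Wigner's sum:
With c≡cos(β/2)=0.302054 and s≡sin(β/2)=0.953291, N=[1·1·1·1]^{1/2}=1.000000
k: max(0,(0)−(0))=0 … min(1+(0),1−(0))=1
  k=0: (−1)^0·1.0000/(1)·0.3021^2·0.9533^0 = +0.091236
  k=1: (−1)^1·1.0000/(1)·0.3021^0·0.9533^2 = -0.908764
d^1_{0,0}(2.5279) = +0.091236 -0.908764 = -0.817527

d=-0.8175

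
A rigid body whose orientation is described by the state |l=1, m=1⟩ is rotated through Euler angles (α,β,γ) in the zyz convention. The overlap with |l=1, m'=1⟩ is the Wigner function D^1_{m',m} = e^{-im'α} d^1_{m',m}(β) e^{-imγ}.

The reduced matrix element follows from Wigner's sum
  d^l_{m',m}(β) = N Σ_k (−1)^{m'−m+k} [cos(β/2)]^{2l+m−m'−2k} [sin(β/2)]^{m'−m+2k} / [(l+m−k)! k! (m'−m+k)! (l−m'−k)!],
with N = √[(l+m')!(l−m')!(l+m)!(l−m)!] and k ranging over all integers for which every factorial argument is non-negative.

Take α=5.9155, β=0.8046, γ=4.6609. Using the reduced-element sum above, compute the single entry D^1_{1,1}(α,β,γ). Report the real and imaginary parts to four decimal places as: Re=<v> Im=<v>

First d^1_{1,1}(β=0.8046), then the phase factors e^{-i(1)α} and e^{-i(1)γ}:
Half-angle: c=0.920163, s=0.391536. N=√(2·1·2·1)=2.000000
k: max(0,(1)−(1))=0 … min(1+(1),1−(1))=0
  k=0: (−1)^0·2.0000/(2)·0.9202^2·0.3915^0 = +0.846700
d^1_{1,1}(0.8046) = +0.846700
Attach z-rotation phases: D = e^{-i(1)(5.9155)}·(+0.846700)·e^{-i(1)(4.6609)} = -0.344612+0.773397i

Re=-0.3446 Im=0.7734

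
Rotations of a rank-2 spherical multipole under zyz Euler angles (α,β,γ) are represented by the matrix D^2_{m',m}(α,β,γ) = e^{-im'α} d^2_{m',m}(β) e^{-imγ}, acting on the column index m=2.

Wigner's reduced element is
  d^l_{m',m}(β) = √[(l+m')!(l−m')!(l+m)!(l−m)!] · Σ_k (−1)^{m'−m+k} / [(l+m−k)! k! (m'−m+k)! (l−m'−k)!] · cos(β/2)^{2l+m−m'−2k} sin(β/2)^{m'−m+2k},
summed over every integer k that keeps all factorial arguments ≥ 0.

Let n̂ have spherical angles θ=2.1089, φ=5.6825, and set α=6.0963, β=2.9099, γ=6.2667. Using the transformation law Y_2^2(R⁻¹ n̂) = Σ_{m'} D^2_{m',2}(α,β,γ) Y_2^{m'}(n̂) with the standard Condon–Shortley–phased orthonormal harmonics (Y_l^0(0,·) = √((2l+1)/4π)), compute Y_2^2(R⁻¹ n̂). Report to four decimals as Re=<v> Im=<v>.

Need the full column D^2_{m',2} for m'=−2..2 at α=6.0963, β=2.9099, γ=6.2667.
cos(β/2)=0.115587, sin(β/2)=0.993297
d^2_{-2,2}: single k=4 term ⇒ +0.973458;  D = +0.917472-0.325370i
d^2_{-1,2}: single k=3 term ⇒ +0.226557;  D = +0.223879-0.034733i
d^2_{0,2}: single k=2 term ⇒ +0.032289;  D = +0.032271+0.001064i
d^2_{1,2}: single k=1 term ⇒ +0.003068;  D = +0.002994+0.000669i
d^2_{2,2}: single k=0 term ⇒ +0.000179;  D = +0.000164+0.000071i
Y_2^{m'}(θ=2.1089,φ=5.6825) and Σ D·Y over m':
  (+0.9175-0.3254i)·(+0.1028+0.2656i)  (+0.2239-0.0347i)·(-0.2805-0.1922i)  (+0.0323+0.0011i)·(-0.0669+0.0000i)  (+0.0030+0.0007i)·(+0.2805-0.1922i)  (+0.0002+0.0001i)·(+0.1028-0.2656i)
Y_2^2(R⁻¹ n̂) = +0.110151+0.176443i

Re=0.1102 Im=0.1764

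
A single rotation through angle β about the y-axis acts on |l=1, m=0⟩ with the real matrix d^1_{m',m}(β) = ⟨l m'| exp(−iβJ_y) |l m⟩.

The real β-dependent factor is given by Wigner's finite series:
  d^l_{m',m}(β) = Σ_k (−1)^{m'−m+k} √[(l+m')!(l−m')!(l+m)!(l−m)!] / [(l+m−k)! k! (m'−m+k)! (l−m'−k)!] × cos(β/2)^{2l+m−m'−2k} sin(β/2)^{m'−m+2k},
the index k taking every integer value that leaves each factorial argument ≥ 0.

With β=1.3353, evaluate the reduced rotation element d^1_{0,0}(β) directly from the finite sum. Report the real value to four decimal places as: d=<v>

d=0.2333

d^1_{0,0}(β=1.3353) via Wigner's sum:
Half-angle: c=0.785279, s=0.619142. N=√(1·1·1·1)=1.000000
k: max(0,(0)−(0))=0 … min(1+(0),1−(0))=1
  k=0: (−1)^0·1.0000/(1)·0.7853^2·0.6191^0 = +0.616663
  k=1: (−1)^1·1.0000/(1)·0.7853^0·0.6191^2 = -0.383337
d^1_{0,0}(1.3353) = +0.616663 -0.383337 = +0.233326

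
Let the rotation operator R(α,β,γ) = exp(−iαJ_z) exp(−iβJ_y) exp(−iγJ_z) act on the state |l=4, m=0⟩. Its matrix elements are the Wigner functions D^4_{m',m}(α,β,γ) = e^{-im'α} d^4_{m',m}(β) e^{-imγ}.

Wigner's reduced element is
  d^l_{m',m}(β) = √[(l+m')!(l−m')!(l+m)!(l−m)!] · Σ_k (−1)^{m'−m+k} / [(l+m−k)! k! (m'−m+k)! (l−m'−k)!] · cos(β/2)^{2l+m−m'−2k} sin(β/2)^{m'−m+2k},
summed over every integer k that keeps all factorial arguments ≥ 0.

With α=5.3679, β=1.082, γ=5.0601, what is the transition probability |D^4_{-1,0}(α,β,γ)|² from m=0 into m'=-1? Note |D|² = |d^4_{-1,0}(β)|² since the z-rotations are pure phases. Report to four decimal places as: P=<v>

P=0.1140

D^4_{-1,0}(5.3679,1.082,5.0601) = e^{-i·-1·5.3679}·d^4_{-1,0}(1.082)·e^{-i·0·5.0601}. Compute d first:
c=cos(1.082/2)=0.857194, s=sin(1.082/2)=0.514993; N=√[6·120·24·24]=643.987578
Admissible k: 1..4 (factorial args all ≥0)
  k=1: (−1)^0·643.9876/(144)·0.8572^7·0.5150^1 = +0.783197
  k=2: (−1)^1·643.9876/(24)·0.8572^5·0.5150^3 = -1.696162
  k=3: (−1)^2·643.9876/(24)·0.8572^3·0.5150^5 = +0.612227
  k=4: (−1)^3·643.9876/(144)·0.8572^1·0.5150^7 = -0.036830
d^4_{-1,0}(1.082) = +0.783197 -1.696162 +0.612227 -0.036830 = -0.337568
|D^4_{-1,0}|² = |d^4_{-1,0}(β)|² = (-0.337568)² = 0.113952 (the z-rotation phases have unit modulus)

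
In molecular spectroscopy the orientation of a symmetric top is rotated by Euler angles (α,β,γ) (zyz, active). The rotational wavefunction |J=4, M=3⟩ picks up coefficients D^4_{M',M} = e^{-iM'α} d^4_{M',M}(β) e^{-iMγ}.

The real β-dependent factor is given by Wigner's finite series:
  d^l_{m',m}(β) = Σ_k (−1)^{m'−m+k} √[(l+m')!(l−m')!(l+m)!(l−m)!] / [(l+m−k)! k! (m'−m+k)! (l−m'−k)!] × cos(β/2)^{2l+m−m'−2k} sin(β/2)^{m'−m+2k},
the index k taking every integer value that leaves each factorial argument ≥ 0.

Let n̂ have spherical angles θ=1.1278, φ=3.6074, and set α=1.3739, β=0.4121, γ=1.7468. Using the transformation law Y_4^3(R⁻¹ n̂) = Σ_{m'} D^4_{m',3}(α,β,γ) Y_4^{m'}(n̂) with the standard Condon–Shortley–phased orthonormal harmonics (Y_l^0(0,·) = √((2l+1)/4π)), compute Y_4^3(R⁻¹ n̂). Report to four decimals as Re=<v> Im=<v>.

Need the full column D^4_{m',3} for m'=−4..4 at α=1.3739, β=0.4121, γ=1.7468.
cos(β/2)=0.978847, sin(β/2)=0.204595
d^4_{-4,3}: single k=7 term ⇒ +0.000042;  D = +0.000040+0.000010i
d^4_{-3,3}: k∈[6..7] ⇒ +0.000492 -0.000003 = +0.000489;  D = +0.000214-0.000440i
d^4_{-2,3}: k∈[5..6] ⇒ +0.003774 -0.000055 = +0.003719;  D = -0.002963-0.002248i
d^4_{-1,3}: k∈[4..5] ⇒ +0.021279 -0.000558 = +0.020722;  D = -0.015511+0.013740i
d^4_{0,3}: k∈[3..4] ⇒ +0.091059 -0.003978 = +0.087081;  D = +0.043873+0.075221i
d^4_{1,3}: k∈[2..3] ⇒ +0.292246 -0.021279 = +0.270967;  D = +0.256248-0.088091i
d^4_{2,3}: k∈[1..2] ⇒ +0.659116 -0.086386 = +0.572730;  D = -0.076640-0.567579i
d^4_{3,3}: k∈[0..1] ⇒ +0.842786 -0.257737 = +0.585049;  D = -0.583901-0.036646i
d^4_{4,3}: single k=0 term ⇒ -0.498245;  D = +0.127884-0.481553i
Y_4^{m'}(θ=1.1278,φ=3.6074) and Σ D·Y over m':
  (+0.0000+0.0000i)·(-0.0850-0.2823i)  (+0.0002-0.0004i)·(-0.0683+0.3897i)  (-0.0030-0.0022i)·(+0.0466-0.0627i)  (-0.0155+0.0137i)·(+0.2805-0.1410i)  (+0.0439+0.0752i)·(-0.1408+0.0000i)  (+0.2562-0.0881i)·(-0.2805-0.1410i)  (-0.0766-0.5676i)·(+0.0466+0.0627i)  (-0.5839-0.0366i)·(+0.0683+0.3897i)  (+0.1279-0.4816i)·(-0.0850+0.2823i)
Y_4^3(R⁻¹ n̂) = +0.038516-0.200086i

Re=0.0385 Im=-0.2001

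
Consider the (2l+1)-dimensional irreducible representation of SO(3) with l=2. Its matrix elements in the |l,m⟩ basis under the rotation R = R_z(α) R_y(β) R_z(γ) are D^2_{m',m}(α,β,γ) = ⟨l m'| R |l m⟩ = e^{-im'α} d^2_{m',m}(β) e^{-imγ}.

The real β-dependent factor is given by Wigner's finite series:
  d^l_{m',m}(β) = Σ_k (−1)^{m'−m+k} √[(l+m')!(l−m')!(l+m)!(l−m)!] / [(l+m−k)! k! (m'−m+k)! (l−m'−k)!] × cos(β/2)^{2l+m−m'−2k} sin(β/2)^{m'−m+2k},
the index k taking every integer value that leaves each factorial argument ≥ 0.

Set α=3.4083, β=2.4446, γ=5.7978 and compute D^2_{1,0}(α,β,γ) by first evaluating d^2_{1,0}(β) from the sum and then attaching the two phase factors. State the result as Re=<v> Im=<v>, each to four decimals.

Re=-0.5815 Im=0.1589

First d^2_{1,0}(β=2.4446), then the phase factors e^{-i(1)α} and e^{-i(0)γ}:
Half-angle: c=0.341485, s=0.939887. N=√(6·1·2·2)=4.898979
The bounds max(0,m−m')=0 and min(l+m,l−m')=1 give 2 terms
  k=0: (−1)^1·4.8990/(2)·0.3415^3·0.9399^1 = -0.091678
  k=1: (−1)^2·4.8990/(2)·0.3415^1·0.9399^3 = +0.694503
d^2_{1,0}(2.4446) = -0.091678 +0.694503 = +0.602825
Attach z-rotation phases: D = e^{-i(1)(3.4083)}·(+0.602825)·e^{-i(0)(5.7978)} = -0.581512+0.158879i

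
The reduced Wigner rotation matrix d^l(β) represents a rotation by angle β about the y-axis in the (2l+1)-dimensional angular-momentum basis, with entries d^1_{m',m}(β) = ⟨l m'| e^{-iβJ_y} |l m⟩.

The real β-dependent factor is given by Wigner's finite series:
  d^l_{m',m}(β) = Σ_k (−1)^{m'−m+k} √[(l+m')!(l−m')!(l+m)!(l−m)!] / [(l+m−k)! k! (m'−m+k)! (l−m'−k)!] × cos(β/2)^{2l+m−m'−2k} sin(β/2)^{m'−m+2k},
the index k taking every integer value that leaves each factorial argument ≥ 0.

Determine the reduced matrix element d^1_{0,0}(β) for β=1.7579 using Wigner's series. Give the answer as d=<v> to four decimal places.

d^1_{0,0}(β=1.7579) via Wigner's sum:
With c≡cos(β/2)=0.637960 and s≡sin(β/2)=0.770069, N=[1·1·1·1]^{1/2}=1.000000
k: max(0,(0)−(0))=0 … min(1+(0),1−(0))=1
  k=0: (−1)^0·1.0000/(1)·0.6380^2·0.7701^0 = +0.406993
  k=1: (−1)^1·1.0000/(1)·0.6380^0·0.7701^2 = -0.593007
d^1_{0,0}(1.7579) = +0.406993 -0.593007 = -0.186014

d=-0.1860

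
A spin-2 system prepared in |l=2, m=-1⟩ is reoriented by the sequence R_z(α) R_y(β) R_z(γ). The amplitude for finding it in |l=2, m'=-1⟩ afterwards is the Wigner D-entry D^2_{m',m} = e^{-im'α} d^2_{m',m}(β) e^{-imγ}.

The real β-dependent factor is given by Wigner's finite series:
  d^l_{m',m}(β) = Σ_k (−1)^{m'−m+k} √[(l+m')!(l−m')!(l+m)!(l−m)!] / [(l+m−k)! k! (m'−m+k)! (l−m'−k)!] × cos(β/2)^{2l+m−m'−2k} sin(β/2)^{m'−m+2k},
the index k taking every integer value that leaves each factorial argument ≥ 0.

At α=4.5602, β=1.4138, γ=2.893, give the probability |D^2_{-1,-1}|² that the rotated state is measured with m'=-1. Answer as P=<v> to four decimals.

First d^2_{-1,-1}(β=1.4138), then the phase factors e^{-i(-1)α} and e^{-i(-1)γ}:
c=cos(1.4138/2)=0.760379, s=sin(1.4138/2)=0.649480; N=√[1·6·1·6]=6.000000
k∈{0,1} keeps every argument non-negative
  k=0: (−1)^0·6.0000/(6)·0.7604^4·0.6495^0 = +0.334288
  k=1: (−1)^1·6.0000/(2)·0.7604^2·0.6495^2 = -0.731665
d^2_{-1,-1}(1.4138) = +0.334288 -0.731665 = -0.397378
|D^2_{-1,-1}|² = |d^2_{-1,-1}(β)|² = (-0.397378)² = 0.157909 (the z-rotation phases have unit modulus)

P=0.1579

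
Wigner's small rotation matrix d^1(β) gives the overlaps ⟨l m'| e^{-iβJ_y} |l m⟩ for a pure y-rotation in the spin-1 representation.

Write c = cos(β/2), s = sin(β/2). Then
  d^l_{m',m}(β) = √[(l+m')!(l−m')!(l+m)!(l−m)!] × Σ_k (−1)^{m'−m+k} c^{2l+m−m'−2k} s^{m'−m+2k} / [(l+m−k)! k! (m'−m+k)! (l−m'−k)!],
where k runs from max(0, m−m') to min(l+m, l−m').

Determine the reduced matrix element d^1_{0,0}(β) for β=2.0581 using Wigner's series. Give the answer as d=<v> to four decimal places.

d^1_{0,0}(β=2.0581) via Wigner's sum:
Half-angle: c=0.515633, s=0.856810. N=√(1·1·1·1)=1.000000
k∈{0,1} keeps every argument non-negative
  k=0: (−1)^0·1.0000/(1)·0.5156^2·0.8568^0 = +0.265877
  k=1: (−1)^1·1.0000/(1)·0.5156^0·0.8568^2 = -0.734123
d^1_{0,0}(2.0581) = +0.265877 -0.734123 = -0.468245

d=-0.4682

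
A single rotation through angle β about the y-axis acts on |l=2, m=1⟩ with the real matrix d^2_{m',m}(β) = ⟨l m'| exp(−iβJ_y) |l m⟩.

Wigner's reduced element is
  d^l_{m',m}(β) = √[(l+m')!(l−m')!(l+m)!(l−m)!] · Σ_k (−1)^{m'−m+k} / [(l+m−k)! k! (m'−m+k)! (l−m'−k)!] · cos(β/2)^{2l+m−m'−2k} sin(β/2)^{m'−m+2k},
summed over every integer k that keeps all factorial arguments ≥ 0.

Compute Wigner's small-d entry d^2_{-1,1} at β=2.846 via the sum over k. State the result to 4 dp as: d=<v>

d^2_{-1,1}(β=2.846) via Wigner's sum:
With c≡cos(β/2)=0.147259 and s≡sin(β/2)=0.989098, N=[1·6·6·1]^{1/2}=6.000000
k∈{2,3} keeps every argument non-negative
  k=2: (−1)^0·6.0000/(2)·0.1473^2·0.9891^2 = +0.063645
  k=3: (−1)^1·6.0000/(6)·0.1473^0·0.9891^4 = -0.957100
d^2_{-1,1}(2.846) = +0.063645 -0.957100 = -0.893455

d=-0.8935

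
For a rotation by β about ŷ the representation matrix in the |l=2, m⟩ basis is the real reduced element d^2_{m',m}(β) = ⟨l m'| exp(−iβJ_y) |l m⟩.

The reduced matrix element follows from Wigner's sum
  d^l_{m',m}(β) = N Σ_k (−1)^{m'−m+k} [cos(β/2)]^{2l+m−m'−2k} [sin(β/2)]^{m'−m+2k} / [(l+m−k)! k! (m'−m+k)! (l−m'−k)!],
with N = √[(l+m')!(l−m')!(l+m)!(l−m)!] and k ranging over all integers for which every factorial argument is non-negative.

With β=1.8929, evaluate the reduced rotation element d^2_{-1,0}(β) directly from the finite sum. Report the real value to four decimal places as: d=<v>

d=-0.3678

d^2_{-1,0}(β=1.8929) via Wigner's sum:
Half-angle: c=0.584567, s=0.811345. N=√(1·6·2·2)=4.898979
The bounds max(0,m−m')=1 and min(l+m,l−m')=2 give 2 terms
  k=1: (−1)^0·4.8990/(2)·0.5846^3·0.8113^1 = +0.396994
  k=2: (−1)^1·4.8990/(2)·0.5846^1·0.8113^3 = -0.764764
d^2_{-1,0}(1.8929) = +0.396994 -0.764764 = -0.367769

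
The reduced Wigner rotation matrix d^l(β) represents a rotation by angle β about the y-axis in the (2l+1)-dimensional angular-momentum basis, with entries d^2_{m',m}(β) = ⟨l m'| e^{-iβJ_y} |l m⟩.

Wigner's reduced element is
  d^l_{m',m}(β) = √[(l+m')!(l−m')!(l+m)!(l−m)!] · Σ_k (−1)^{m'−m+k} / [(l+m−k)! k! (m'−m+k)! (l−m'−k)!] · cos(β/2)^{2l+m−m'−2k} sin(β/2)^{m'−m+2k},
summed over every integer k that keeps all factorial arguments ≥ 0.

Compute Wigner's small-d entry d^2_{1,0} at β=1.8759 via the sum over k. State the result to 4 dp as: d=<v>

d^2_{1,0}(β=1.8759) via Wigner's sum:
With c≡cos(β/2)=0.591442 and s≡sin(β/2)=0.806347, N=[6·1·2·2]^{1/2}=4.898979
Admissible k: 0..1 (factorial args all ≥0)
  k=0: (−1)^1·4.8990/(2)·0.5914^3·0.8063^1 = -0.408634
  k=1: (−1)^2·4.8990/(2)·0.5914^1·0.8063^3 = +0.759547
d^2_{1,0}(1.8759) = -0.408634 +0.759547 = +0.350912

d=0.3509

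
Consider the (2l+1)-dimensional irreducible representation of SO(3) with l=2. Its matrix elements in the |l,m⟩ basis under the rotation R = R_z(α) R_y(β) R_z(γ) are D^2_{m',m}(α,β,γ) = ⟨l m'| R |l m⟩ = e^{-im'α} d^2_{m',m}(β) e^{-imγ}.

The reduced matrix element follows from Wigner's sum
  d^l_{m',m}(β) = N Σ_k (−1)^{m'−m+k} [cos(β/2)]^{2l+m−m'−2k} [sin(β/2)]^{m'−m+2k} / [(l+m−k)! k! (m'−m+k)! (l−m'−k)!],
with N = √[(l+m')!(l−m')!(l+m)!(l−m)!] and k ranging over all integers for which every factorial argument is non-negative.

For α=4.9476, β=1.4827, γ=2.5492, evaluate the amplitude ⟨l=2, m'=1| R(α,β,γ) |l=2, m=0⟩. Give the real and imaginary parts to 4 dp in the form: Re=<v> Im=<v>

Re=-0.0250 Im=-0.1044

D^2_{1,0}(4.9476,1.4827,2.5492) = e^{-i·1·4.9476}·d^2_{1,0}(1.4827)·e^{-i·0·2.5492}. Compute d first:
c=cos(1.4827/2)=0.737558, s=sin(1.4827/2)=0.675284; N=√[6·1·2·2]=4.898979
k: max(0,(0)−(1))=0 … min(2+(0),2−(1))=1
  k=0: (−1)^1·4.8990/(2)·0.7376^3·0.6753^1 = -0.663667
  k=1: (−1)^2·4.8990/(2)·0.7376^1·0.6753^3 = +0.556329
d^2_{1,0}(1.4827) = -0.663667 +0.556329 = -0.107338
D = (+0.233048+0.972465i)·(-0.107338)·(+1.000000+0.000000i) = -0.025015-0.104383i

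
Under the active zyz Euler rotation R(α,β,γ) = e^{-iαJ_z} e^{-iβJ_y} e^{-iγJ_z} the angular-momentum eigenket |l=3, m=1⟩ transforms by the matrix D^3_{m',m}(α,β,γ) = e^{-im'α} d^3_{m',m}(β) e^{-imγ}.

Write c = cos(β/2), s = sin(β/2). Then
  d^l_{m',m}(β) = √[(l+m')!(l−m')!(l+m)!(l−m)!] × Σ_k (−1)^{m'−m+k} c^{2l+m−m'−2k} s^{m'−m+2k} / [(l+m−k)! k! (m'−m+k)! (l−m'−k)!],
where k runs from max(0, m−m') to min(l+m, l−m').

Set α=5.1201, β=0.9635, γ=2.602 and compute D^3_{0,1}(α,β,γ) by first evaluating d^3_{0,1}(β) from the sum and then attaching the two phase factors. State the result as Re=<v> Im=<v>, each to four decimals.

Re=-0.1916 Im=-0.1148

Split into d^3_{0,1}(β=0.9635) × two z-phases.
Half-angle: c=0.886185, s=0.463331. N=√(6·6·24·2)=41.569219
Admissible k: 1..3 (factorial args all ≥0)
  k=1: (−1)^0·41.5692/(12)·0.8862^5·0.4633^1 = +0.877212
  k=2: (−1)^1·41.5692/(4)·0.8862^3·0.4633^3 = -0.719381
  k=3: (−1)^2·41.5692/(12)·0.8862^1·0.4633^5 = +0.065550
d^3_{0,1}(0.9635) = +0.877212 -0.719381 +0.065550 = +0.223381
Attach z-rotation phases: D = e^{-i(0)(5.1201)}·(+0.223381)·e^{-i(1)(2.602)} = -0.191643-0.114770i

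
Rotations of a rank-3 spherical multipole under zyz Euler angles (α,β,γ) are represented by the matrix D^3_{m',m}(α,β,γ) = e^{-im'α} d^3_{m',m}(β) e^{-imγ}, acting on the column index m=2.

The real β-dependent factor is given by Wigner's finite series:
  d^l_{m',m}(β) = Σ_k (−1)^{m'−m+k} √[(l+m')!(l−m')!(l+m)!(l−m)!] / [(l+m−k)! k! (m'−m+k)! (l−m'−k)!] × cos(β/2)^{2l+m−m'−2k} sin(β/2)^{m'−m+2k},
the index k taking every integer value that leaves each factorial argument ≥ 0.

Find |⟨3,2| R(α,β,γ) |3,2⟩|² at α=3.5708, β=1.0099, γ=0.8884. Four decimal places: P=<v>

P=0.0562

Split into d^3_{2,2}(β=1.0099) × two z-phases.
Half-angle: c=0.875199, s=0.483764. N=√(120·1·120·1)=120.000000
k: max(0,(2)−(2))=0 … min(3+(2),3−(2))=1
  k=0: (−1)^0·120.0000/(120)·0.8752^6·0.4838^0 = +0.449407
  k=1: (−1)^1·120.0000/(24)·0.8752^4·0.4838^2 = -0.686536
d^3_{2,2}(1.0099) = +0.449407 -0.686536 = -0.237129
|D^3_{2,2}|² = |d^3_{2,2}(β)|² = (-0.237129)² = 0.056230 (the z-rotation phases have unit modulus)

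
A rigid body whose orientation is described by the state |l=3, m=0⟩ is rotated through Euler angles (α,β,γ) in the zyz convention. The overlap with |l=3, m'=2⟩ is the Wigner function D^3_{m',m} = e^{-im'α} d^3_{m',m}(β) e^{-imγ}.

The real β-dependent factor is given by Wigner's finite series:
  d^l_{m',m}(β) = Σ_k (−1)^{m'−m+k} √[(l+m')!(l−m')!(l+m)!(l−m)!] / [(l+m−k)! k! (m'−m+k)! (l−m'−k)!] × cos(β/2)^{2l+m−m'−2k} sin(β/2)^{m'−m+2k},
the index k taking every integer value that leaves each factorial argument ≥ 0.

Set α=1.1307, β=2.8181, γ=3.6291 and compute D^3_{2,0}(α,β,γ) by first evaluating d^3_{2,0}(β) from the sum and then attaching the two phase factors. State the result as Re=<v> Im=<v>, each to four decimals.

Re=0.0836 Im=0.1011

First d^3_{2,0}(β=2.8181), then the phase factors e^{-i(2)α} and e^{-i(0)γ}:
c=cos(2.8181/2)=0.161042, s=sin(2.8181/2)=0.986948; N=√[120·1·6·6]=65.726707
k: max(0,(0)−(2))=0 … min(3+(0),3−(2))=1
  k=0: (−1)^2·65.7267/(12)·0.1610^4·0.9869^2 = +0.003588
  k=1: (−1)^3·65.7267/(12)·0.1610^2·0.9869^4 = -0.134777
d^3_{2,0}(2.8181) = +0.003588 -0.134777 = -0.131188
D = (-0.637003-0.770862i)·(-0.131188)·(+1.000000+0.000000i) = +0.083567+0.101128i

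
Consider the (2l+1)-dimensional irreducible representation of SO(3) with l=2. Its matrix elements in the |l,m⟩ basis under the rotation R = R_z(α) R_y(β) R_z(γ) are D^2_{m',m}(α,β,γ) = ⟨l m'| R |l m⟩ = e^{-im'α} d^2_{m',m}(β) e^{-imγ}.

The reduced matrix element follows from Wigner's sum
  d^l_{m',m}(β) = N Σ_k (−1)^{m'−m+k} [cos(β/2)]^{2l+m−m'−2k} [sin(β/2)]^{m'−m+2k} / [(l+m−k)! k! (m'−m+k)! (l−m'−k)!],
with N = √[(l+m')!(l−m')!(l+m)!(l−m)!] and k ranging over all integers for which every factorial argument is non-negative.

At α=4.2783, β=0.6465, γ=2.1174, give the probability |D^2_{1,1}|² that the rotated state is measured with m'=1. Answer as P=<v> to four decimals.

D^2_{1,1}(4.2783,0.6465,2.1174) = e^{-i·1·4.2783}·d^2_{1,1}(0.6465)·e^{-i·1·2.1174}. Compute d first:
c=cos(0.6465/2)=0.948208, s=sin(0.6465/2)=0.317650; N=√[6·1·6·1]=6.000000
k: max(0,(1)−(1))=0 … min(2+(1),2−(1))=1
  k=0: (−1)^0·6.0000/(6)·0.9482^4·0.3176^0 = +0.808378
  k=1: (−1)^1·6.0000/(2)·0.9482^2·0.3176^2 = -0.272161
d^2_{1,1}(0.6465) = +0.808378 -0.272161 = +0.536217
|D^2_{1,1}|² = |d^2_{1,1}(β)|² = (+0.536217)² = 0.287529 (the z-rotation phases have unit modulus)

P=0.2875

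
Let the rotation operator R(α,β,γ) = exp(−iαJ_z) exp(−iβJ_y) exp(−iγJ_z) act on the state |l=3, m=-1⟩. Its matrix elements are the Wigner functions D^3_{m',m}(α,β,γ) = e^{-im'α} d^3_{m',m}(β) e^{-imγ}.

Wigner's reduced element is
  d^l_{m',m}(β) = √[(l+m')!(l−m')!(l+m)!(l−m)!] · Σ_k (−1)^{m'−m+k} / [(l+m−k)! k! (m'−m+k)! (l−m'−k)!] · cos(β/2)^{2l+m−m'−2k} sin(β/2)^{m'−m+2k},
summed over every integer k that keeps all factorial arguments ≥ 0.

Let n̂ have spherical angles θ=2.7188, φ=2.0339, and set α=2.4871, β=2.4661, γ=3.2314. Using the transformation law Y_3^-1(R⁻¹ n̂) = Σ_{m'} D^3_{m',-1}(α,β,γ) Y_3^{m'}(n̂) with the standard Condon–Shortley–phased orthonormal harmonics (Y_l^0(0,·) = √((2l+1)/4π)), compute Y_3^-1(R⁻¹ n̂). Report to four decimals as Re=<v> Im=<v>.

Need the full column D^3_{m',-1} for m'=−3..3 at α=2.4871, β=2.4661, γ=3.2314.
cos(β/2)=0.331362, sin(β/2)=0.943504
d^3_{-3,-1}: single k=2 term ⇒ +0.041566;  D = -0.012398-0.039674i
d^3_{-2,-1}: k∈[1..2] ⇒ +0.011919 -0.193271 = -0.181352;  D = +0.062461-0.170256i
d^3_{-1,-1}: k∈[0..2] ⇒ +0.001324 -0.085859 +0.522072 = +0.437537;  D = +0.369612-0.234148i
d^3_{0,-1}: k∈[0..2] ⇒ -0.013057 +0.317577 -0.858245 = -0.553725;  D = +0.551493+0.049662i
d^3_{1,-1}: k∈[0..2] ⇒ +0.064394 -0.696096 +0.705443 = +0.073742;  D = +0.054242+0.049957i
d^3_{2,-1}: k∈[0..1] ⇒ -0.193271 +0.783467 = +0.590195;  D = -0.101016-0.581486i
d^3_{3,-1}: single k=0 term ⇒ +0.336996;  D = -0.156361+0.298525i
Y_3^{m'}(θ=2.7188,φ=2.0339) and Σ D·Y over m':
  (-0.0124-0.0397i)·(+0.0283+0.0052i)  (+0.0625-0.1703i)·(+0.0943-0.1254i)  (+0.3696-0.2341i)·(-0.1871-0.3747i)  (+0.5515+0.0497i)·(-0.3942+0.0000i)  (+0.0542+0.0500i)·(+0.1871-0.3747i)  (-0.1010-0.5815i)·(+0.0943+0.1254i)  (-0.1564+0.2985i)·(-0.0283+0.0052i)
Y_3^-1(R⁻¹ n̂) = -0.294718-0.227075i

Re=-0.2947 Im=-0.2271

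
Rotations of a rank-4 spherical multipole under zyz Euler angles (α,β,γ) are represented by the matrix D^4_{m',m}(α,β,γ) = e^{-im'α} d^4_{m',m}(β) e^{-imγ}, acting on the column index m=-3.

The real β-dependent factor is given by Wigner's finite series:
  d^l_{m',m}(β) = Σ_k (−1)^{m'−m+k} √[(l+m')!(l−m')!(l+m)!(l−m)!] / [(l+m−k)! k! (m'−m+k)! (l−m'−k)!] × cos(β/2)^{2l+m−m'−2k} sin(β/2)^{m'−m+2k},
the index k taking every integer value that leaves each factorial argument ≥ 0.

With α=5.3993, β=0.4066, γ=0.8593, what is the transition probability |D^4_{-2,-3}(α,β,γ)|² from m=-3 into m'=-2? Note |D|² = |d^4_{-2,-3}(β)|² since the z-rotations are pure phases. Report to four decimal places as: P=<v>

D^4_{-2,-3}(5.3993,0.4066,0.8593) = e^{-i·-2·5.3993}·d^4_{-2,-3}(0.4066)·e^{-i·-3·0.8593}. Compute d first:
c=cos(0.4066/2)=0.979406, s=sin(0.4066/2)=0.201902; N=√[2·720·1·5040]=2693.993318
The bounds max(0,m−m')=0 and min(l+m,l−m')=1 give 2 terms
  k=0: (−1)^1·2693.9933/(720)·0.9794^7·0.2019^1 = -0.653046
  k=1: (−1)^2·2693.9933/(240)·0.9794^5·0.2019^3 = +0.083257
d^4_{-2,-3}(0.4066) = -0.653046 +0.083257 = -0.569789
|D^4_{-2,-3}|² = |d^4_{-2,-3}(β)|² = (-0.569789)² = 0.324659 (the z-rotation phases have unit modulus)

P=0.3247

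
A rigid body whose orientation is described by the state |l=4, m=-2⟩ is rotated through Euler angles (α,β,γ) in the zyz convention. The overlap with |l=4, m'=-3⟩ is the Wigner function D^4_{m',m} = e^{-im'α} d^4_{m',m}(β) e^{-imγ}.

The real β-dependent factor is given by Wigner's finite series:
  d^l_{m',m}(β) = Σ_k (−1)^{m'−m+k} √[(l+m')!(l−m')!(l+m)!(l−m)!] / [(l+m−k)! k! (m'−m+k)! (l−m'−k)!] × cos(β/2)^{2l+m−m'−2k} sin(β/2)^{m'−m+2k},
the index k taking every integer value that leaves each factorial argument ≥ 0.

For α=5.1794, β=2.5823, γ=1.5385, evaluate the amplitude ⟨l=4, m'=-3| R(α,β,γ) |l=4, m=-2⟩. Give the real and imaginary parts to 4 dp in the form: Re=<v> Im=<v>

First d^4_{-3,-2}(β=2.5823), then the phase factors e^{-i(-3)α} and e^{-i(-2)γ}:
Half-angle: c=0.276016, s=0.961153. N=√(1·5040·2·720)=2693.993318
k: max(0,(-2)−(-3))=1 … min(4+(-2),4−(-3))=2
  k=1: (−1)^0·2693.9933/(720)·0.2760^7·0.9612^1 = +0.000439
  k=2: (−1)^1·2693.9933/(240)·0.2760^5·0.9612^3 = -0.015967
d^4_{-3,-2}(2.5823) = +0.000439 -0.015967 = -0.015528
Phases: e^{-i·(-3)·5.1794}=-0.985625+0.168949i, e^{-i·(-2)·1.5385}=-0.997915+0.064548i ⇒ D=-0.015104+0.003606i

Re=-0.0151 Im=0.0036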